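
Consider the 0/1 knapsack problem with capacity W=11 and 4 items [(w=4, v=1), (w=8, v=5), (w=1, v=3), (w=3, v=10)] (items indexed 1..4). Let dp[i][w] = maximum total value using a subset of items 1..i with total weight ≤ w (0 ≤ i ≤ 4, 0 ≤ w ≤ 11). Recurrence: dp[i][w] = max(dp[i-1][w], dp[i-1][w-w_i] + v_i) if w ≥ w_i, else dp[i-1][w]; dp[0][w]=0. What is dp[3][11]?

i\w   0   1   2   3   4   5   6   7   8   9  10  11
  0   0   0   0   0   0   0   0   0   0   0   0   0
  1   0   0   0   0   1   1   1   1   1   1   1   1
  2   0   0   0   0   1   1   1   1   5   5   5   5
  3   0   3   3   3   3   4   4   4   5   8   8   8
  4   0   3   3  10  13  13  13  13  14  14  14  15

8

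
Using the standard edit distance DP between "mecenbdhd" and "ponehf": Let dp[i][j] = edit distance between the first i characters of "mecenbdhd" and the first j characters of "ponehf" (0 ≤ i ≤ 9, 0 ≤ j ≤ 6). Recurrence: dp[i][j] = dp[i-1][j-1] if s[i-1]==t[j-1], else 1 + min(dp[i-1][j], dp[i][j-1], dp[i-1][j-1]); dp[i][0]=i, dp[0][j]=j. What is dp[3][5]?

   ''  p  o  n  e  h  f
''  0  1  2  3  4  5  6
 m  1  1  2  3  4  5  6
 e  2  2  2  3  3  4  5
 c  3  3  3  3  4  4  5
 e  4  4  4  4  3  4  5
 n  5  5  5  4  4  4  5
 b  6  6  6  5  5  5  5
 d  7  7  7  6  6  6  6
 h  8  8  8  7  7  6  7
 d  9  9  9  8  8  7  7

4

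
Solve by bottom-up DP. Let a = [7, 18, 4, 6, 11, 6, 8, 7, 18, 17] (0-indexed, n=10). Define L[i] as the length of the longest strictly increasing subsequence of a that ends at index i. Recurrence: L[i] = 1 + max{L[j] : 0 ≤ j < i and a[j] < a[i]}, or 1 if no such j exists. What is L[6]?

3

   i    0    1    2    3    4    5    6    7    8    9
a[i]    7   18    4    6   11    6    8    7   18   17
L[i]    1    2    1    2    3    2    3    3    4    4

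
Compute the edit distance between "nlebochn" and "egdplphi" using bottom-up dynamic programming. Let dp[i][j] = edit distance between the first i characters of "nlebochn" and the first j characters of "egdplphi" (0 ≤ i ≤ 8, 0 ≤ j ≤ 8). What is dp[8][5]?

7

   ''  e  g  d  p  l  p  h  i
''  0  1  2  3  4  5  6  7  8
 n  1  1  2  3  4  5  6  7  8
 l  2  2  2  3  4  4  5  6  7
 e  3  2  3  3  4  5  5  6  7
 b  4  3  3  4  4  5  6  6  7
 o  5  4  4  4  5  5  6  7  7
 c  6  5  5  5  5  6  6  7  8
 h  7  6  6  6  6  6  7  6  7
 n  8  7  7  7  7  7  7  7  7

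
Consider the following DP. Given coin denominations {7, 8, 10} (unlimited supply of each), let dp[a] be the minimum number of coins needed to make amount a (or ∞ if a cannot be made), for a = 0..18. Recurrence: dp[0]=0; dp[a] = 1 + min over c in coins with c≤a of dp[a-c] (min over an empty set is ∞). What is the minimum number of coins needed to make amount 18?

2

 a  0  1  2  3  4  5  6  7  8  9 10 11 12 13 14 15 16 17 18
dp  0  -  -  -  -  -  -  1  1  -  1  -  -  -  2  2  2  2  2
(- denotes ∞ / unreachable)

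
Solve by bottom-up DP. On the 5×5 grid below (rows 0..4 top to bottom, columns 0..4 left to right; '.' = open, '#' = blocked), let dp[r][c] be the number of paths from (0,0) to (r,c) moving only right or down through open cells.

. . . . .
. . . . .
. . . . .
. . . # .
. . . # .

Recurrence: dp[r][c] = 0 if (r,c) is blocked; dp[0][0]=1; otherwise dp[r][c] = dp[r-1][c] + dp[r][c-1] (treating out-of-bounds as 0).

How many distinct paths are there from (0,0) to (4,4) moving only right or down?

15

r\c   0   1   2   3   4
  0   1   1   1   1   1
  1   1   2   3   4   5
  2   1   3   6  10  15
  3   1   4  10   0  15
  4   1   5  15   0  15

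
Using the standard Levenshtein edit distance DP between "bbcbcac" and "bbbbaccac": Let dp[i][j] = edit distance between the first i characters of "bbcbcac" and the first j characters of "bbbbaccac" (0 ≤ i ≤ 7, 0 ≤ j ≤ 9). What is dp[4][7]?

   ''  b  b  b  b  a  c  c  a  c
''  0  1  2  3  4  5  6  7  8  9
 b  1  0  1  2  3  4  5  6  7  8
 b  2  1  0  1  2  3  4  5  6  7
 c  3  2  1  1  2  3  3  4  5  6
 b  4  3  2  1  1  2  3  4  5  6
 c  5  4  3  2  2  2  2  3  4  5
 a  6  5  4  3  3  2  3  3  3  4
 c  7  6  5  4  4  3  2  3  4  3

4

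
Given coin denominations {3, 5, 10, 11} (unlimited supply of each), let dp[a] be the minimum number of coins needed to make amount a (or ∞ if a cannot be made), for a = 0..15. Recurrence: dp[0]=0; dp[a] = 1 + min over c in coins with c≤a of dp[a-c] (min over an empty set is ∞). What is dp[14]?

2

 a  0  1  2  3  4  5  6  7  8  9 10 11 12 13 14 15
dp  0  -  -  1  -  1  2  -  2  3  1  1  4  2  2  2
(- denotes ∞ / unreachable)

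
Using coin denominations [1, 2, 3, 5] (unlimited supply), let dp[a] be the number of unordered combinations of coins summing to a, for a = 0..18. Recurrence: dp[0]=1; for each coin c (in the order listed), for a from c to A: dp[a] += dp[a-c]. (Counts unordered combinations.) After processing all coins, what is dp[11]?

after  coin     0     1     2     3     4     5     6     7     8     9    10    11    12    13    14    15    16    17    18
          1     1     1     1     1     1     1     1     1     1     1     1     1     1     1     1     1     1     1     1
          2     1     1     2     2     3     3     4     4     5     5     6     6     7     7     8     8     9     9    10
          3     1     1     2     3     4     5     7     8    10    12    14    16    19    21    24    27    30    33    37
          5     1     1     2     3     4     6     8    10    13    16    20    24    29    34    40    47    54    62    71

24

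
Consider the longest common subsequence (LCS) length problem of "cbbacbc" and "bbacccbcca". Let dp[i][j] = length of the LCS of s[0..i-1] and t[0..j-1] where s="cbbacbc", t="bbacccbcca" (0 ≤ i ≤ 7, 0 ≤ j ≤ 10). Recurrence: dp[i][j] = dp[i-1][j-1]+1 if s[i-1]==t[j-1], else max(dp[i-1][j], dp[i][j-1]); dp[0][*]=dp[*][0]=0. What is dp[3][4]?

2

   ''  b  b  a  c  c  c  b  c  c  a
''  0  0  0  0  0  0  0  0  0  0  0
 c  0  0  0  0  1  1  1  1  1  1  1
 b  0  1  1  1  1  1  1  2  2  2  2
 b  0  1  2  2  2  2  2  2  2  2  2
 a  0  1  2  3  3  3  3  3  3  3  3
 c  0  1  2  3  4  4  4  4  4  4  4
 b  0  1  2  3  4  4  4  5  5  5  5
 c  0  1  2  3  4  5  5  5  6  6  6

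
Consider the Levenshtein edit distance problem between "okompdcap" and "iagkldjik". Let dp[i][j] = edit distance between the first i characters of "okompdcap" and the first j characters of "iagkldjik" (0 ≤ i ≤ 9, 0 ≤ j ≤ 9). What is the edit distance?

8

   ''  i  a  g  k  l  d  j  i  k
''  0  1  2  3  4  5  6  7  8  9
 o  1  1  2  3  4  5  6  7  8  9
 k  2  2  2  3  3  4  5  6  7  8
 o  3  3  3  3  4  4  5  6  7  8
 m  4  4  4  4  4  5  5  6  7  8
 p  5  5  5  5  5  5  6  6  7  8
 d  6  6  6  6  6  6  5  6  7  8
 c  7  7  7  7  7  7  6  6  7  8
 a  8  8  7  8  8  8  7  7  7  8
 p  9  9  8  8  9  9  8  8  8  8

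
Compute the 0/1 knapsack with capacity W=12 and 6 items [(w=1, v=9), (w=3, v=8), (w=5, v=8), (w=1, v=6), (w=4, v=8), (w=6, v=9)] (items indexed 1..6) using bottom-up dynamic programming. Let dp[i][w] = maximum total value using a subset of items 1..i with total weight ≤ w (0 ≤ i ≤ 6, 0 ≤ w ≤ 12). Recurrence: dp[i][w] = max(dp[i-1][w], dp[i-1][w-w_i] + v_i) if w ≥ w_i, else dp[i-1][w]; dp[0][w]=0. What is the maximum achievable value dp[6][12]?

32

i\w   0   1   2   3   4   5   6   7   8   9  10  11  12
  0   0   0   0   0   0   0   0   0   0   0   0   0   0
  1   0   9   9   9   9   9   9   9   9   9   9   9   9
  2   0   9   9   9  17  17  17  17  17  17  17  17  17
  3   0   9   9   9  17  17  17  17  17  25  25  25  25
  4   0   9  15  15  17  23  23  23  23  25  31  31  31
  5   0   9  15  15  17  23  23  23  25  31  31  31  31
  6   0   9  15  15  17  23  23  23  25  31  31  32  32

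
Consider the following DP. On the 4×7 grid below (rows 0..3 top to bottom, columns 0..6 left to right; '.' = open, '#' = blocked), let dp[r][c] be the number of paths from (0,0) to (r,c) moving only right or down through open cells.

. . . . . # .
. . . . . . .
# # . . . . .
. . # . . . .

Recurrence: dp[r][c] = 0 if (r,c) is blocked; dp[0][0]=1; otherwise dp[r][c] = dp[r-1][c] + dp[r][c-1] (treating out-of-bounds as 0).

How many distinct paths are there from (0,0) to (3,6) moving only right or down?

r\c   0   1   2   3   4   5   6
  0   1   1   1   1   1   0   0
  1   1   2   3   4   5   5   5
  2   0   0   3   7  12  17  22
  3   0   0   0   7  19  36  58

58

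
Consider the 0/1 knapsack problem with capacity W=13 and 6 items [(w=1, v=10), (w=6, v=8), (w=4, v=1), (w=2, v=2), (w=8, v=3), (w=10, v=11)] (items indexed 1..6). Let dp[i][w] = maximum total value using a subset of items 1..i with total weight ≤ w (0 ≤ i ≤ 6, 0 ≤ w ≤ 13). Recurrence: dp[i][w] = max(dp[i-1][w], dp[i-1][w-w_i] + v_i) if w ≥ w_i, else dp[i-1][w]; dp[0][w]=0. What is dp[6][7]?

i\w   0   1   2   3   4   5   6   7   8   9  10  11  12  13
  0   0   0   0   0   0   0   0   0   0   0   0   0   0   0
  1   0  10  10  10  10  10  10  10  10  10  10  10  10  10
  2   0  10  10  10  10  10  10  18  18  18  18  18  18  18
  3   0  10  10  10  10  11  11  18  18  18  18  19  19  19
  4   0  10  10  12  12  12  12  18  18  20  20  20  20  21
  5   0  10  10  12  12  12  12  18  18  20  20  20  20  21
  6   0  10  10  12  12  12  12  18  18  20  20  21  21  23

18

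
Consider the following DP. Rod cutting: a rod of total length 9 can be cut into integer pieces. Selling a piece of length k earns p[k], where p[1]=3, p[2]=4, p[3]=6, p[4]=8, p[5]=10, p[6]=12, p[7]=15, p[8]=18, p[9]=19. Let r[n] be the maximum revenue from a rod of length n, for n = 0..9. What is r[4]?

12

   n    0    1    2    3    4    5    6    7    8    9
r[n]    0    3    6    9   12   15   18   21   24   27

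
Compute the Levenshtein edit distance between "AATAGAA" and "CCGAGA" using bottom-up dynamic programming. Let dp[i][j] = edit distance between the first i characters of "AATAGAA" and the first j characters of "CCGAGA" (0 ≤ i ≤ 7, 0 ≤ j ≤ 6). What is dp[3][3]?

   ''  C  C  G  A  G  A
''  0  1  2  3  4  5  6
 A  1  1  2  3  3  4  5
 A  2  2  2  3  3  4  4
 T  3  3  3  3  4  4  5
 A  4  4  4  4  3  4  4
 G  5  5  5  4  4  3  4
 A  6  6  6  5  4  4  3
 A  7  7  7  6  5  5  4

3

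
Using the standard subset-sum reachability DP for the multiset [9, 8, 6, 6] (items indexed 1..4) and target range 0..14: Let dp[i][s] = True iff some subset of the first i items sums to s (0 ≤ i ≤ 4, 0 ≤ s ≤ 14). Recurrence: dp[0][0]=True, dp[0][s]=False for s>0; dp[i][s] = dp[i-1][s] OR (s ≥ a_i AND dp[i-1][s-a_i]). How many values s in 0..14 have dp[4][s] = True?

6

i\s   0   1   2   3   4   5   6   7   8   9  10  11  12  13  14
  0   T   F   F   F   F   F   F   F   F   F   F   F   F   F   F
  1   T   F   F   F   F   F   F   F   F   T   F   F   F   F   F
  2   T   F   F   F   F   F   F   F   T   T   F   F   F   F   F
  3   T   F   F   F   F   F   T   F   T   T   F   F   F   F   T
  4   T   F   F   F   F   F   T   F   T   T   F   F   T   F   T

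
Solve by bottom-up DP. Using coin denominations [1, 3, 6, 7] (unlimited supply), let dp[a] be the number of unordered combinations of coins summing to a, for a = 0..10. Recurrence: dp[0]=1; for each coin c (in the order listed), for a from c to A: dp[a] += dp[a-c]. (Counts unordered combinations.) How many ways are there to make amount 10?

8

after  coin     0     1     2     3     4     5     6     7     8     9    10
          1     1     1     1     1     1     1     1     1     1     1     1
          3     1     1     1     2     2     2     3     3     3     4     4
          6     1     1     1     2     2     2     4     4     4     6     6
          7     1     1     1     2     2     2     4     5     5     7     8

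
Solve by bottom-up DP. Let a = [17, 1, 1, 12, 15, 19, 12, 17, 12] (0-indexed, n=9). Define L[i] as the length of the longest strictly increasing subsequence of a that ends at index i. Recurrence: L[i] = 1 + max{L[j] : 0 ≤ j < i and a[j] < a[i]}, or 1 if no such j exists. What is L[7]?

   i    0    1    2    3    4    5    6    7    8
a[i]   17    1    1   12   15   19   12   17   12
L[i]    1    1    1    2    3    4    2    4    2

4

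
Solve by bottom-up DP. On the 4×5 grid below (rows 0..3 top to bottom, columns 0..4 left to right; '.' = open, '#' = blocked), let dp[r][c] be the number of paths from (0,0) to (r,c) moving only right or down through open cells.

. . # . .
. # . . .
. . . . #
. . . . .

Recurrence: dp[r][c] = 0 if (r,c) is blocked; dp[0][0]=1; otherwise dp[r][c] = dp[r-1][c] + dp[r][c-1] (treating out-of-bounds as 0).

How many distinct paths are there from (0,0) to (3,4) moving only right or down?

4

r\c   0   1   2   3   4
  0   1   1   0   0   0
  1   1   0   0   0   0
  2   1   1   1   1   0
  3   1   2   3   4   4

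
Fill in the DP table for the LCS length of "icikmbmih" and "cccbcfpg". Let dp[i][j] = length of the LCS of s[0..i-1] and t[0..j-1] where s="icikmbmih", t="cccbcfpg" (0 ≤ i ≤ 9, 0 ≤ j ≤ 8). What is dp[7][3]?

   ''  c  c  c  b  c  f  p  g
''  0  0  0  0  0  0  0  0  0
 i  0  0  0  0  0  0  0  0  0
 c  0  1  1  1  1  1  1  1  1
 i  0  1  1  1  1  1  1  1  1
 k  0  1  1  1  1  1  1  1  1
 m  0  1  1  1  1  1  1  1  1
 b  0  1  1  1  2  2  2  2  2
 m  0  1  1  1  2  2  2  2  2
 i  0  1  1  1  2  2  2  2  2
 h  0  1  1  1  2  2  2  2  2

1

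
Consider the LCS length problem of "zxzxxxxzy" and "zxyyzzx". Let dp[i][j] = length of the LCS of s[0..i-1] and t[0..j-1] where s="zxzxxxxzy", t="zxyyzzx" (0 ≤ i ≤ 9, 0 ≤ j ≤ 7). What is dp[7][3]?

2

   ''  z  x  y  y  z  z  x
''  0  0  0  0  0  0  0  0
 z  0  1  1  1  1  1  1  1
 x  0  1  2  2  2  2  2  2
 z  0  1  2  2  2  3  3  3
 x  0  1  2  2  2  3  3  4
 x  0  1  2  2  2  3  3  4
 x  0  1  2  2  2  3  3  4
 x  0  1  2  2  2  3  3  4
 z  0  1  2  2  2  3  4  4
 y  0  1  2  3  3  3  4  4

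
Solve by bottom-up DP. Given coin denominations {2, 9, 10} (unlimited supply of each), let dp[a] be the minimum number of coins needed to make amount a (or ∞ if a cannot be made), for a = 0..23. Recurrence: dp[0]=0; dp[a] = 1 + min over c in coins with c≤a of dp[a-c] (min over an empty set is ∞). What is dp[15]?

 a  0  1  2  3  4  5  6  7  8  9 10 11 12 13 14 15 16 17 18 19 20 21 22 23
dp  0  -  1  -  2  -  3  -  4  1  1  2  2  3  3  4  4  5  2  2  2  3  3  4
(- denotes ∞ / unreachable)

4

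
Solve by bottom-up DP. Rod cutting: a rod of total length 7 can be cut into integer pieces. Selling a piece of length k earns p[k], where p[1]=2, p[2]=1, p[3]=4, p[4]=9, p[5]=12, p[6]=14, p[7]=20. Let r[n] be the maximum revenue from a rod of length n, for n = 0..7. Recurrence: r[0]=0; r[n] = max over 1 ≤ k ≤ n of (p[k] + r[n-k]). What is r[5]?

12

   n    0    1    2    3    4    5    6    7
r[n]    0    2    4    6    9   12   14   20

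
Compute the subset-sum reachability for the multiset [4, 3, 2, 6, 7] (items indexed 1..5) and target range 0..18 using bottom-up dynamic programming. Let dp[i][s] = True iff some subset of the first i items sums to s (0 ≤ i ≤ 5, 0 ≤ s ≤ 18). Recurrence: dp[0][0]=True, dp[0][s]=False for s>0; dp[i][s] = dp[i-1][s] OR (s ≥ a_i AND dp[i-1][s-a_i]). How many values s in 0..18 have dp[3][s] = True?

i\s   0   1   2   3   4   5   6   7   8   9  10  11  12  13  14  15  16  17  18
  0   T   F   F   F   F   F   F   F   F   F   F   F   F   F   F   F   F   F   F
  1   T   F   F   F   T   F   F   F   F   F   F   F   F   F   F   F   F   F   F
  2   T   F   F   T   T   F   F   T   F   F   F   F   F   F   F   F   F   F   F
  3   T   F   T   T   T   T   T   T   F   T   F   F   F   F   F   F   F   F   F
  4   T   F   T   T   T   T   T   T   T   T   T   T   T   T   F   T   F   F   F
  5   T   F   T   T   T   T   T   T   T   T   T   T   T   T   T   T   T   T   T

8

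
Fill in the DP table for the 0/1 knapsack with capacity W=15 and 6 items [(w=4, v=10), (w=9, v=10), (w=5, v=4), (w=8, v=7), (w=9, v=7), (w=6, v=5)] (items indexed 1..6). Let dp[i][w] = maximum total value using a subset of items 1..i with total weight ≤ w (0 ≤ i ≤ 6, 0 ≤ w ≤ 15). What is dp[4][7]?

i\w   0   1   2   3   4   5   6   7   8   9  10  11  12  13  14  15
  0   0   0   0   0   0   0   0   0   0   0   0   0   0   0   0   0
  1   0   0   0   0  10  10  10  10  10  10  10  10  10  10  10  10
  2   0   0   0   0  10  10  10  10  10  10  10  10  10  20  20  20
  3   0   0   0   0  10  10  10  10  10  14  14  14  14  20  20  20
  4   0   0   0   0  10  10  10  10  10  14  14  14  17  20  20  20
  5   0   0   0   0  10  10  10  10  10  14  14  14  17  20  20  20
  6   0   0   0   0  10  10  10  10  10  14  15  15  17  20  20  20

10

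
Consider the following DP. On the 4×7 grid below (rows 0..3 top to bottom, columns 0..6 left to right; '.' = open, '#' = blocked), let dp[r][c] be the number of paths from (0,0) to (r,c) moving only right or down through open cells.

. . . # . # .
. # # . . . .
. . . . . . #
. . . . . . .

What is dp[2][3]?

1

r\c   0   1   2   3   4   5   6
  0   1   1   1   0   0   0   0
  1   1   0   0   0   0   0   0
  2   1   1   1   1   1   1   0
  3   1   2   3   4   5   6   6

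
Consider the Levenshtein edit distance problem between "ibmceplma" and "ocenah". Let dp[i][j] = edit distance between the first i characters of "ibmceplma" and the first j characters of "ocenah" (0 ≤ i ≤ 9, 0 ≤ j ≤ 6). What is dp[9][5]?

6

   ''  o  c  e  n  a  h
''  0  1  2  3  4  5  6
 i  1  1  2  3  4  5  6
 b  2  2  2  3  4  5  6
 m  3  3  3  3  4  5  6
 c  4  4  3  4  4  5  6
 e  5  5  4  3  4  5  6
 p  6  6  5  4  4  5  6
 l  7  7  6  5  5  5  6
 m  8  8  7  6  6  6  6
 a  9  9  8  7  7  6  7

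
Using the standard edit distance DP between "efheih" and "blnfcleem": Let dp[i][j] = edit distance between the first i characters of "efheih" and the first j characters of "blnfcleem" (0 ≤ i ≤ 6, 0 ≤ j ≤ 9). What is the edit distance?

7

   ''  b  l  n  f  c  l  e  e  m
''  0  1  2  3  4  5  6  7  8  9
 e  1  1  2  3  4  5  6  6  7  8
 f  2  2  2  3  3  4  5  6  7  8
 h  3  3  3  3  4  4  5  6  7  8
 e  4  4  4  4  4  5  5  5  6  7
 i  5  5  5  5  5  5  6  6  6  7
 h  6  6  6  6  6  6  6  7  7  7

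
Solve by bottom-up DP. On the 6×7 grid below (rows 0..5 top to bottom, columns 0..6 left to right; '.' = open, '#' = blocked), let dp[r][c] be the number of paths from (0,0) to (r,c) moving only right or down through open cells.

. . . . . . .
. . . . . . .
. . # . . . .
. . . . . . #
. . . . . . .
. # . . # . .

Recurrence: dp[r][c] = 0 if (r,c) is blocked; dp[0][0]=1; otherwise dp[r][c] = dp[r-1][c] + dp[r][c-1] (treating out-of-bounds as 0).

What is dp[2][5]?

15

r\c   0   1   2   3   4   5   6
  0   1   1   1   1   1   1   1
  1   1   2   3   4   5   6   7
  2   1   3   0   4   9  15  22
  3   1   4   4   8  17  32   0
  4   1   5   9  17  34  66  66
  5   1   0   9  26   0  66 132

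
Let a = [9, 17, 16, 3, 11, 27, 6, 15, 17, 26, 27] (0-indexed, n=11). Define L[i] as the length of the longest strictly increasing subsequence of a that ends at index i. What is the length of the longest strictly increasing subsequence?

   i    0    1    2    3    4    5    6    7    8    9   10
a[i]    9   17   16    3   11   27    6   15   17   26   27
L[i]    1    2    2    1    2    3    2    3    4    5    6

6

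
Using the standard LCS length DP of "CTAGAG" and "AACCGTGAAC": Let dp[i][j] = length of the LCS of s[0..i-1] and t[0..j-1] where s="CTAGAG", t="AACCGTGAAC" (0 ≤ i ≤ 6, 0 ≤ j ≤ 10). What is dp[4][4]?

   ''  A  A  C  C  G  T  G  A  A  C
''  0  0  0  0  0  0  0  0  0  0  0
 C  0  0  0  1  1  1  1  1  1  1  1
 T  0  0  0  1  1  1  2  2  2  2  2
 A  0  1  1  1  1  1  2  2  3  3  3
 G  0  1  1  1  1  2  2  3  3  3  3
 A  0  1  2  2  2  2  2  3  4  4  4
 G  0  1  2  2  2  3  3  3  4  4  4

1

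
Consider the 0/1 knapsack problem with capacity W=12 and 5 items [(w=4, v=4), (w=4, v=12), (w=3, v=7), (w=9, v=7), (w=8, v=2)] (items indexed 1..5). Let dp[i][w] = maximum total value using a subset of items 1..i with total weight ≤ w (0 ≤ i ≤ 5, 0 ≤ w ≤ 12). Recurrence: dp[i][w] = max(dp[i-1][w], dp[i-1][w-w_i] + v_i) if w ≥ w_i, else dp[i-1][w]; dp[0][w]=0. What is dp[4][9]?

19

i\w   0   1   2   3   4   5   6   7   8   9  10  11  12
  0   0   0   0   0   0   0   0   0   0   0   0   0   0
  1   0   0   0   0   4   4   4   4   4   4   4   4   4
  2   0   0   0   0  12  12  12  12  16  16  16  16  16
  3   0   0   0   7  12  12  12  19  19  19  19  23  23
  4   0   0   0   7  12  12  12  19  19  19  19  23  23
  5   0   0   0   7  12  12  12  19  19  19  19  23  23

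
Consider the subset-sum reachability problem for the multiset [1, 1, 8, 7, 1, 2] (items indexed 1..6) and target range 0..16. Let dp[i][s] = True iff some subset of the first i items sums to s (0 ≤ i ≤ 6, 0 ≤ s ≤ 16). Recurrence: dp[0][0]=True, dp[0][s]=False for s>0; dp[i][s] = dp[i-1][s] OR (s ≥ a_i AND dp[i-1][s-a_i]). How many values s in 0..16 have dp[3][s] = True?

i\s   0   1   2   3   4   5   6   7   8   9  10  11  12  13  14  15  16
  0   T   F   F   F   F   F   F   F   F   F   F   F   F   F   F   F   F
  1   T   T   F   F   F   F   F   F   F   F   F   F   F   F   F   F   F
  2   T   T   T   F   F   F   F   F   F   F   F   F   F   F   F   F   F
  3   T   T   T   F   F   F   F   F   T   T   T   F   F   F   F   F   F
  4   T   T   T   F   F   F   F   T   T   T   T   F   F   F   F   T   T
  5   T   T   T   T   F   F   F   T   T   T   T   T   F   F   F   T   T
  6   T   T   T   T   T   T   F   T   T   T   T   T   T   T   F   T   T

6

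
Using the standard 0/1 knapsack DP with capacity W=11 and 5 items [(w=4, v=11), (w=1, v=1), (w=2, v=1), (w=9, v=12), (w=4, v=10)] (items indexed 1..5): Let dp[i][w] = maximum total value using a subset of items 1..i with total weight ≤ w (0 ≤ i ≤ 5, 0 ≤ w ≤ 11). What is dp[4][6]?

12

i\w   0   1   2   3   4   5   6   7   8   9  10  11
  0   0   0   0   0   0   0   0   0   0   0   0   0
  1   0   0   0   0  11  11  11  11  11  11  11  11
  2   0   1   1   1  11  12  12  12  12  12  12  12
  3   0   1   1   2  11  12  12  13  13  13  13  13
  4   0   1   1   2  11  12  12  13  13  13  13  13
  5   0   1   1   2  11  12  12  13  21  22  22  23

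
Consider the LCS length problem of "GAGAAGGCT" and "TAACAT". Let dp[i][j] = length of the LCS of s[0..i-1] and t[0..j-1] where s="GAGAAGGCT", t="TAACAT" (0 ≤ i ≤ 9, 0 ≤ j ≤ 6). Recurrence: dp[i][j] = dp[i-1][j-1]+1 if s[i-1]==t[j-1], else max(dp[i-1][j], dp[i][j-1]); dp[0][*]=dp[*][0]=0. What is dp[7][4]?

   ''  T  A  A  C  A  T
''  0  0  0  0  0  0  0
 G  0  0  0  0  0  0  0
 A  0  0  1  1  1  1  1
 G  0  0  1  1  1  1  1
 A  0  0  1  2  2  2  2
 A  0  0  1  2  2  3  3
 G  0  0  1  2  2  3  3
 G  0  0  1  2  2  3  3
 C  0  0  1  2  3  3  3
 T  0  1  1  2  3  3  4

2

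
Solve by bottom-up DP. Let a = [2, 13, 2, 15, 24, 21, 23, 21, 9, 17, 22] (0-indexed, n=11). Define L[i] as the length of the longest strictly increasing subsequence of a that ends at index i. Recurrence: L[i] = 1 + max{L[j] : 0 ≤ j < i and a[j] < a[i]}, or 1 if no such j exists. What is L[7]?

4

   i    0    1    2    3    4    5    6    7    8    9   10
a[i]    2   13    2   15   24   21   23   21    9   17   22
L[i]    1    2    1    3    4    4    5    4    2    4    5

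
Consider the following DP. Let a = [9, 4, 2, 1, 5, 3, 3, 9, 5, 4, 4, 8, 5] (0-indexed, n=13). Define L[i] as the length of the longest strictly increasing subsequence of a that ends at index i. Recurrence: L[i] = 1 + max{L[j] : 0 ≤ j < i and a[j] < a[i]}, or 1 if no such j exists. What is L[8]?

3

   i    0    1    2    3    4    5    6    7    8    9   10   11   12
a[i]    9    4    2    1    5    3    3    9    5    4    4    8    5
L[i]    1    1    1    1    2    2    2    3    3    3    3    4    4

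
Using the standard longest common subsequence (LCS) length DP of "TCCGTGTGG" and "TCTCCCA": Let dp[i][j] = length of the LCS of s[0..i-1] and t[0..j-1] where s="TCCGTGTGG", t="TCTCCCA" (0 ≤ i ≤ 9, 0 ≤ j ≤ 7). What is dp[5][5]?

3

   ''  T  C  T  C  C  C  A
''  0  0  0  0  0  0  0  0
 T  0  1  1  1  1  1  1  1
 C  0  1  2  2  2  2  2  2
 C  0  1  2  2  3  3  3  3
 G  0  1  2  2  3  3  3  3
 T  0  1  2  3  3  3  3  3
 G  0  1  2  3  3  3  3  3
 T  0  1  2  3  3  3  3  3
 G  0  1  2  3  3  3  3  3
 G  0  1  2  3  3  3  3  3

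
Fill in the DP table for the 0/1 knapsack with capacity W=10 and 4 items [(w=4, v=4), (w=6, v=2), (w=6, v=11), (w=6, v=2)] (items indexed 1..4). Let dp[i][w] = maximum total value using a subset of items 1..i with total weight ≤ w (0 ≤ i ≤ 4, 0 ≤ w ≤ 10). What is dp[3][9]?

11

i\w   0   1   2   3   4   5   6   7   8   9  10
  0   0   0   0   0   0   0   0   0   0   0   0
  1   0   0   0   0   4   4   4   4   4   4   4
  2   0   0   0   0   4   4   4   4   4   4   6
  3   0   0   0   0   4   4  11  11  11  11  15
  4   0   0   0   0   4   4  11  11  11  11  15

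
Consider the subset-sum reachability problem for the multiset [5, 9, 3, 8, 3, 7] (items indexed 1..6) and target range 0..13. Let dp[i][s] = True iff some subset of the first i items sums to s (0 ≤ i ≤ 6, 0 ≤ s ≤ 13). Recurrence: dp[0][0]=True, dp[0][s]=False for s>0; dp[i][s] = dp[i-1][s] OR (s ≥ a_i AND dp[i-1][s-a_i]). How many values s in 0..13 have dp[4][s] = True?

i\s   0   1   2   3   4   5   6   7   8   9  10  11  12  13
  0   T   F   F   F   F   F   F   F   F   F   F   F   F   F
  1   T   F   F   F   F   T   F   F   F   F   F   F   F   F
  2   T   F   F   F   F   T   F   F   F   T   F   F   F   F
  3   T   F   F   T   F   T   F   F   T   T   F   F   T   F
  4   T   F   F   T   F   T   F   F   T   T   F   T   T   T
  5   T   F   F   T   F   T   T   F   T   T   F   T   T   T
  6   T   F   F   T   F   T   T   T   T   T   T   T   T   T

8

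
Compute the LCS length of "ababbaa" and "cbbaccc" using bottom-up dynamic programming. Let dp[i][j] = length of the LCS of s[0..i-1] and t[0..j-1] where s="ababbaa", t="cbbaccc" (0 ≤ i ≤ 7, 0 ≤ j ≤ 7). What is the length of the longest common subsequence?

   ''  c  b  b  a  c  c  c
''  0  0  0  0  0  0  0  0
 a  0  0  0  0  1  1  1  1
 b  0  0  1  1  1  1  1  1
 a  0  0  1  1  2  2  2  2
 b  0  0  1  2  2  2  2  2
 b  0  0  1  2  2  2  2  2
 a  0  0  1  2  3  3  3  3
 a  0  0  1  2  3  3  3  3

3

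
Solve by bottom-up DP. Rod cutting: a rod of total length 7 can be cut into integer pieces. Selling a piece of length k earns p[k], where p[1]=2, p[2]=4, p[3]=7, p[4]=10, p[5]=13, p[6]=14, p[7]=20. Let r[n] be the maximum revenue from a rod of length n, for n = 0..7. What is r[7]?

20

   n    0    1    2    3    4    5    6    7
r[n]    0    2    4    7   10   13   15   20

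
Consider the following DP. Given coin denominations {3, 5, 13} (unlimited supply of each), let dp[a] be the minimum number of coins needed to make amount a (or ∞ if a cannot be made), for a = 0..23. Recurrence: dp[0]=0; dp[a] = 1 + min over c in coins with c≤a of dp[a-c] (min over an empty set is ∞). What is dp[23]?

3

 a  0  1  2  3  4  5  6  7  8  9 10 11 12 13 14 15 16 17 18 19 20 21 22 23
dp  0  -  -  1  -  1  2  -  2  3  2  3  4  1  4  3  2  5  2  3  4  3  4  3
(- denotes ∞ / unreachable)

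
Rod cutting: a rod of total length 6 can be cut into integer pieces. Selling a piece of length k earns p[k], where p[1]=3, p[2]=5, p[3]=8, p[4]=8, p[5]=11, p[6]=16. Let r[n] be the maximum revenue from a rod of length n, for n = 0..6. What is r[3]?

9

   n    0    1    2    3    4    5    6
r[n]    0    3    6    9   12   15   18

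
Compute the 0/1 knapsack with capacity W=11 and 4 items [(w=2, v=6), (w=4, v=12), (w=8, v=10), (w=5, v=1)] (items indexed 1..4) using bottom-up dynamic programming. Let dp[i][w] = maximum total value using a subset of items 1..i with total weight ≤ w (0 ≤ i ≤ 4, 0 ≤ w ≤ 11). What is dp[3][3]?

6

i\w   0   1   2   3   4   5   6   7   8   9  10  11
  0   0   0   0   0   0   0   0   0   0   0   0   0
  1   0   0   6   6   6   6   6   6   6   6   6   6
  2   0   0   6   6  12  12  18  18  18  18  18  18
  3   0   0   6   6  12  12  18  18  18  18  18  18
  4   0   0   6   6  12  12  18  18  18  18  18  19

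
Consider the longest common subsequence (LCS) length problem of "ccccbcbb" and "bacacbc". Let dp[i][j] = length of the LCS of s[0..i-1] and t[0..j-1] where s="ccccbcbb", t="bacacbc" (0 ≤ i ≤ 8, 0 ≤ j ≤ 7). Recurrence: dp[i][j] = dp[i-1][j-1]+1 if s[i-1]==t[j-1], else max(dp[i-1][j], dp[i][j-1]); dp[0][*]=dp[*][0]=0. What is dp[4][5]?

2

   ''  b  a  c  a  c  b  c
''  0  0  0  0  0  0  0  0
 c  0  0  0  1  1  1  1  1
 c  0  0  0  1  1  2  2  2
 c  0  0  0  1  1  2  2  3
 c  0  0  0  1  1  2  2  3
 b  0  1  1  1  1  2  3  3
 c  0  1  1  2  2  2  3  4
 b  0  1  1  2  2  2  3  4
 b  0  1  1  2  2  2  3  4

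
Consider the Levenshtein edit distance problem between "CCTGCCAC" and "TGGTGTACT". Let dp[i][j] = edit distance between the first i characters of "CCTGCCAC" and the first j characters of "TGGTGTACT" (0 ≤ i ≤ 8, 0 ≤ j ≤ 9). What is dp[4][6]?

4

   ''  T  G  G  T  G  T  A  C  T
''  0  1  2  3  4  5  6  7  8  9
 C  1  1  2  3  4  5  6  7  7  8
 C  2  2  2  3  4  5  6  7  7  8
 T  3  2  3  3  3  4  5  6  7  7
 G  4  3  2  3  4  3  4  5  6  7
 C  5  4  3  3  4  4  4  5  5  6
 C  6  5  4  4  4  5  5  5  5  6
 A  7  6  5  5  5  5  6  5  6  6
 C  8  7  6  6  6  6  6  6  5  6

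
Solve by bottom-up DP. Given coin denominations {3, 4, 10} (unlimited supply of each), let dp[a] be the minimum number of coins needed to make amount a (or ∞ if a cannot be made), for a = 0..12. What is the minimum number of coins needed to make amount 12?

3

 a  0  1  2  3  4  5  6  7  8  9 10 11 12
dp  0  -  -  1  1  -  2  2  2  3  1  3  3
(- denotes ∞ / unreachable)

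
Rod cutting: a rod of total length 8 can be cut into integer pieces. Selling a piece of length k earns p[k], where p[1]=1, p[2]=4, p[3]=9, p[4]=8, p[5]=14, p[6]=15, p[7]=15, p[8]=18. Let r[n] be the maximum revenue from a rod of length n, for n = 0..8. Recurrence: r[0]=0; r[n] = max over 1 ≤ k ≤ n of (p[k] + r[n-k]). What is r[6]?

18

   n    0    1    2    3    4    5    6    7    8
r[n]    0    1    4    9   10   14   18   19   23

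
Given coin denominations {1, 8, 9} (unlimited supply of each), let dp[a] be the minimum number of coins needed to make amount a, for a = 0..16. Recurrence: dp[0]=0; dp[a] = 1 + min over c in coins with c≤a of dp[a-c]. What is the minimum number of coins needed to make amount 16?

 a  0  1  2  3  4  5  6  7  8  9 10 11 12 13 14 15 16
dp  0  1  2  3  4  5  6  7  1  1  2  3  4  5  6  7  2

2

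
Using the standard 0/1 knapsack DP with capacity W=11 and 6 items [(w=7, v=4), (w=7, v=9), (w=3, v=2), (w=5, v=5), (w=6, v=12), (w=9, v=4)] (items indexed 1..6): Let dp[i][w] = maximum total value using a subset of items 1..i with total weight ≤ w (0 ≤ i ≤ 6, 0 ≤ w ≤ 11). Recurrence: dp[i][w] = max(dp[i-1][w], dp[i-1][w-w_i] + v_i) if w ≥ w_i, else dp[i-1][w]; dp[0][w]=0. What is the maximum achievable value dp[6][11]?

i\w   0   1   2   3   4   5   6   7   8   9  10  11
  0   0   0   0   0   0   0   0   0   0   0   0   0
  1   0   0   0   0   0   0   0   4   4   4   4   4
  2   0   0   0   0   0   0   0   9   9   9   9   9
  3   0   0   0   2   2   2   2   9   9   9  11  11
  4   0   0   0   2   2   5   5   9   9   9  11  11
  5   0   0   0   2   2   5  12  12  12  14  14  17
  6   0   0   0   2   2   5  12  12  12  14  14  17

17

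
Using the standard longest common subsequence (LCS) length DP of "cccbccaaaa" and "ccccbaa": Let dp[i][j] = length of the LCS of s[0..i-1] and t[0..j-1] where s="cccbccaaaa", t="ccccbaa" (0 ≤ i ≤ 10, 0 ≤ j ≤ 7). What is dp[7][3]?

3

   ''  c  c  c  c  b  a  a
''  0  0  0  0  0  0  0  0
 c  0  1  1  1  1  1  1  1
 c  0  1  2  2  2  2  2  2
 c  0  1  2  3  3  3  3  3
 b  0  1  2  3  3  4  4  4
 c  0  1  2  3  4  4  4  4
 c  0  1  2  3  4  4  4  4
 a  0  1  2  3  4  4  5  5
 a  0  1  2  3  4  4  5  6
 a  0  1  2  3  4  4  5  6
 a  0  1  2  3  4  4  5  6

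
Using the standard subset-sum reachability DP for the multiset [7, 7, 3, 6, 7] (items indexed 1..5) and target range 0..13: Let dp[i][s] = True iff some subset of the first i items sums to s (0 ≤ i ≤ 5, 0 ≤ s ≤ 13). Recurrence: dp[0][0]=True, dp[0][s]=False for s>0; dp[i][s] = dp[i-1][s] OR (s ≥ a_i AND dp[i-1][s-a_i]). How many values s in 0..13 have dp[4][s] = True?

i\s   0   1   2   3   4   5   6   7   8   9  10  11  12  13
  0   T   F   F   F   F   F   F   F   F   F   F   F   F   F
  1   T   F   F   F   F   F   F   T   F   F   F   F   F   F
  2   T   F   F   F   F   F   F   T   F   F   F   F   F   F
  3   T   F   F   T   F   F   F   T   F   F   T   F   F   F
  4   T   F   F   T   F   F   T   T   F   T   T   F   F   T
  5   T   F   F   T   F   F   T   T   F   T   T   F   F   T

7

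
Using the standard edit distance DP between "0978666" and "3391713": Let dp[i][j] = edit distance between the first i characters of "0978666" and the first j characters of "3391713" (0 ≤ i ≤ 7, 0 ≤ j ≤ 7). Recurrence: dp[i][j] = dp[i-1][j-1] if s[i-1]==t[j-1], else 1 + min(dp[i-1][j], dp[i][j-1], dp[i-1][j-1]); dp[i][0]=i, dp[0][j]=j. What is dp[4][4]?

   ''  3  3  9  1  7  1  3
''  0  1  2  3  4  5  6  7
 0  1  1  2  3  4  5  6  7
 9  2  2  2  2  3  4  5  6
 7  3  3  3  3  3  3  4  5
 8  4  4  4  4  4  4  4  5
 6  5  5  5  5  5  5  5  5
 6  6  6  6  6  6  6  6  6
 6  7  7  7  7  7  7  7  7

4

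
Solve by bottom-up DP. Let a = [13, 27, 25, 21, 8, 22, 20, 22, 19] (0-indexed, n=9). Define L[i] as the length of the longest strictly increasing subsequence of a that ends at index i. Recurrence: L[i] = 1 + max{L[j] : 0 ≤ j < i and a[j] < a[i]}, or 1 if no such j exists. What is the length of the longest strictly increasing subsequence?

   i    0    1    2    3    4    5    6    7    8
a[i]   13   27   25   21    8   22   20   22   19
L[i]    1    2    2    2    1    3    2    3    2

3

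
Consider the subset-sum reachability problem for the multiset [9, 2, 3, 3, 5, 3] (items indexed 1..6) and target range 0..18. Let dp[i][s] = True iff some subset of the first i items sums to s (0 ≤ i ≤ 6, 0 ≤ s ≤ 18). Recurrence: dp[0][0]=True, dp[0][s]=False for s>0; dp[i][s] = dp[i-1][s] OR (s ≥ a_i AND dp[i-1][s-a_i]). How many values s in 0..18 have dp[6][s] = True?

17

i\s   0   1   2   3   4   5   6   7   8   9  10  11  12  13  14  15  16  17  18
  0   T   F   F   F   F   F   F   F   F   F   F   F   F   F   F   F   F   F   F
  1   T   F   F   F   F   F   F   F   F   T   F   F   F   F   F   F   F   F   F
  2   T   F   T   F   F   F   F   F   F   T   F   T   F   F   F   F   F   F   F
  3   T   F   T   T   F   T   F   F   F   T   F   T   T   F   T   F   F   F   F
  4   T   F   T   T   F   T   T   F   T   T   F   T   T   F   T   T   F   T   F
  5   T   F   T   T   F   T   T   T   T   T   T   T   T   T   T   T   T   T   F
  6   T   F   T   T   F   T   T   T   T   T   T   T   T   T   T   T   T   T   T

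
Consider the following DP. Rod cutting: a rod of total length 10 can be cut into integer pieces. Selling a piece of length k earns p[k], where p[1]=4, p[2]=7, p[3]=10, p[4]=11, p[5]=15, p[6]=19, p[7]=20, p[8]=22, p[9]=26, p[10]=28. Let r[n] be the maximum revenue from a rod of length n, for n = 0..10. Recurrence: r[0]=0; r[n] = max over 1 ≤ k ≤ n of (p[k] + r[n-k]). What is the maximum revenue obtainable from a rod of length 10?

   n    0    1    2    3    4    5    6    7    8    9   10
r[n]    0    4    8   12   16   20   24   28   32   36   40

40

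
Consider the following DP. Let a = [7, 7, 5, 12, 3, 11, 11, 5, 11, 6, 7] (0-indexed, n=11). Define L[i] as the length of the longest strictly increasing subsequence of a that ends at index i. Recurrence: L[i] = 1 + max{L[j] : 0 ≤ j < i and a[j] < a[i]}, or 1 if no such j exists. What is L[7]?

   i    0    1    2    3    4    5    6    7    8    9   10
a[i]    7    7    5   12    3   11   11    5   11    6    7
L[i]    1    1    1    2    1    2    2    2    3    3    4

2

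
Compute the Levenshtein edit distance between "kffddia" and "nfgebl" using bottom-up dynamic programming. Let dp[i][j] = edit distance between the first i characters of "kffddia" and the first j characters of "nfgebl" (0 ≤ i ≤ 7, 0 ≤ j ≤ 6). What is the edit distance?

   ''  n  f  g  e  b  l
''  0  1  2  3  4  5  6
 k  1  1  2  3  4  5  6
 f  2  2  1  2  3  4  5
 f  3  3  2  2  3  4  5
 d  4  4  3  3  3  4  5
 d  5  5  4  4  4  4  5
 i  6  6  5  5  5  5  5
 a  7  7  6  6  6  6  6

6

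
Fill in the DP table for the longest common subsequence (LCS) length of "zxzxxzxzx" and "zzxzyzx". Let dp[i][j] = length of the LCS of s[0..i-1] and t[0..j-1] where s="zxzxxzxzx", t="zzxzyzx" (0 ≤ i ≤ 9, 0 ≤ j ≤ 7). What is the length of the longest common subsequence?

   ''  z  z  x  z  y  z  x
''  0  0  0  0  0  0  0  0
 z  0  1  1  1  1  1  1  1
 x  0  1  1  2  2  2  2  2
 z  0  1  2  2  3  3  3  3
 x  0  1  2  3  3  3  3  4
 x  0  1  2  3  3  3  3  4
 z  0  1  2  3  4  4  4  4
 x  0  1  2  3  4  4  4  5
 z  0  1  2  3  4  4  5  5
 x  0  1  2  3  4  4  5  6

6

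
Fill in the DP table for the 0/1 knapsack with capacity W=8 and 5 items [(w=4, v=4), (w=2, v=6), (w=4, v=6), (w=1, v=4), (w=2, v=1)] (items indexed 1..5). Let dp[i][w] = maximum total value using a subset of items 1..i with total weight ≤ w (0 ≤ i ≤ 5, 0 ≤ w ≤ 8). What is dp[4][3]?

10

i\w   0   1   2   3   4   5   6   7   8
  0   0   0   0   0   0   0   0   0   0
  1   0   0   0   0   4   4   4   4   4
  2   0   0   6   6   6   6  10  10  10
  3   0   0   6   6   6   6  12  12  12
  4   0   4   6  10  10  10  12  16  16
  5   0   4   6  10  10  11  12  16  16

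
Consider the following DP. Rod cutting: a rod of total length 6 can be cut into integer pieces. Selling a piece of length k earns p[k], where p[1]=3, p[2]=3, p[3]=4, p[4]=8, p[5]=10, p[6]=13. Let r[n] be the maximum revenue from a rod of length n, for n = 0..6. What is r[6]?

18

   n    0    1    2    3    4    5    6
r[n]    0    3    6    9   12   15   18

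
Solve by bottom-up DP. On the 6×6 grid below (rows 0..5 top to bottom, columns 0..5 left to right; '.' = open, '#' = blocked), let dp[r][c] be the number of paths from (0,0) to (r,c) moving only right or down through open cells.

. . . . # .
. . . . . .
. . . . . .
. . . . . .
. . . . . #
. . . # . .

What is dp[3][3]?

r\c   0   1   2   3   4   5
  0   1   1   1   1   0   0
  1   1   2   3   4   4   4
  2   1   3   6  10  14  18
  3   1   4  10  20  34  52
  4   1   5  15  35  69   0
  5   1   6  21   0  69  69

20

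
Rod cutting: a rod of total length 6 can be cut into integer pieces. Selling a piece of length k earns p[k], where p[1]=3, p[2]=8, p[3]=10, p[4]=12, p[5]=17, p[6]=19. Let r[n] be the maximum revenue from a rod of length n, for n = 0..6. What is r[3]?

11

   n    0    1    2    3    4    5    6
r[n]    0    3    8   11   16   19   24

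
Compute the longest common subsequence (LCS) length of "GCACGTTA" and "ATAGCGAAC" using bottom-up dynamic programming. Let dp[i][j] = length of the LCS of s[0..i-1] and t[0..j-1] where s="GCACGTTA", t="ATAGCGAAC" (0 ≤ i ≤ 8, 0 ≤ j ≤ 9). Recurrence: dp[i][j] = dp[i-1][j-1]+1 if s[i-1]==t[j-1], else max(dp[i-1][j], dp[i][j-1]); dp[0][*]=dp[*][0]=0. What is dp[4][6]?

   ''  A  T  A  G  C  G  A  A  C
''  0  0  0  0  0  0  0  0  0  0
 G  0  0  0  0  1  1  1  1  1  1
 C  0  0  0  0  1  2  2  2  2  2
 A  0  1  1  1  1  2  2  3  3  3
 C  0  1  1  1  1  2  2  3  3  4
 G  0  1  1  1  2  2  3  3  3  4
 T  0  1  2  2  2  2  3  3  3  4
 T  0  1  2  2  2  2  3  3  3  4
 A  0  1  2  3  3  3  3  4  4  4

2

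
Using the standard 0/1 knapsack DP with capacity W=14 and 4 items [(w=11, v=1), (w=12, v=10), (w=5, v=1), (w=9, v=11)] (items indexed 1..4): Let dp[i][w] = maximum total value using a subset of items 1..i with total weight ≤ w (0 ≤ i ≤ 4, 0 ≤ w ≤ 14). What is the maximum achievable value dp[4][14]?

12

i\w   0   1   2   3   4   5   6   7   8   9  10  11  12  13  14
  0   0   0   0   0   0   0   0   0   0   0   0   0   0   0   0
  1   0   0   0   0   0   0   0   0   0   0   0   1   1   1   1
  2   0   0   0   0   0   0   0   0   0   0   0   1  10  10  10
  3   0   0   0   0   0   1   1   1   1   1   1   1  10  10  10
  4   0   0   0   0   0   1   1   1   1  11  11  11  11  11  12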